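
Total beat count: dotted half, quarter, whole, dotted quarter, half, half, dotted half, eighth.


Let's work it out.
Beat values:
  dotted half = 3 beats
  quarter = 1 beat
  whole = 4 beats
  dotted quarter = 1.5 beats
  half = 2 beats
  half = 2 beats
  dotted half = 3 beats
  eighth = 0.5 beats
Sum = 3 + 1 + 4 + 1.5 + 2 + 2 + 3 + 0.5
= 17 beats


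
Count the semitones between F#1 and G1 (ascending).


Step by step:
Absolute semitone position = octave×12 + chromatic position
F#1: 1×12 + 6 = 18
G1: 1×12 + 7 = 19
Difference = 19 - 18 = 1
= 1 semitone


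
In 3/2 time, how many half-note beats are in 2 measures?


Time signature 3/2: the bottom number 2 means the half note gets one count
The top number 3 means 3 half-note beats per measure
Total = 3 × 2 measures
= 6 half-note beats


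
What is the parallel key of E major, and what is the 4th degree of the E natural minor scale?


Working:
Parallel keys share the same tonic but differ in mode
E major → parallel is E minor
E natural minor scale: E F# G A B C D
= E minor; 4th degree = A


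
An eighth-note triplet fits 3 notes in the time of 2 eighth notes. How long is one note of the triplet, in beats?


Solution.
Triplet: 3 notes occupy the space of 2 eighth notes
Space = 2 × 1/2 = 1 beat
Each triplet note = 1 / 3 = 1/3 beats
= 1/3 beats


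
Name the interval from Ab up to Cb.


Step by step:
Letter names: A → C spans 3 letter names → a 3rd
Semitones: Ab → Cb = 3 half-steps
A 3rd of 3 semitones is a minor 3rd
= minor 3rd


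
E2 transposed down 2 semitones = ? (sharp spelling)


Working:
E2: chromatic position 4 in octave 2 → absolute = 2×12 + 4 = 28
Transpose down 2: 28 - 2 = 26
26 = 2×12 + 2 → D in octave 2
Result = D2


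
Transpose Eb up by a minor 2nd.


Let's work it out.
minor 2nd: 2 letter names, 1 semitones
Letter: E + 1 → F
Pitch: Eb + 1 semitones, spelled as an F → Fb
= Fb


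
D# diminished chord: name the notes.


Step by step:
Diminished triad = root + minor 3rd (3 semitones) + diminished 5th (6 semitones)
A triad on D# stacks thirds, so the chord tones use letter names D-F-A
Root: D#
Minor 3rd above D#: F#
Diminished 5th above D#: A
Chord = D# F# A


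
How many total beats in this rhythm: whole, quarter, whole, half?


Beat values:
  whole = 4 beats
  quarter = 1 beat
  whole = 4 beats
  half = 2 beats
Sum = 4 + 1 + 4 + 2
= 11 beats


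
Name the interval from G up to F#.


Let's work it out.
Letter names: G → F spans 7 letter names → a 7th
Semitones: G → F# = 11 half-steps
A 7th of 11 semitones is a major 7th
= major 7th


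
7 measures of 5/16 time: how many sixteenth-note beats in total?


Working:
Time signature 5/16: the bottom number 16 means the sixteenth note gets one count
The top number 5 means 5 sixteenth-note beats per measure
Total = 5 × 7 measures
= 35 sixteenth-note beats


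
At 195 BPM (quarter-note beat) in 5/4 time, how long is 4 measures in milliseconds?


Let's work it out.
Quarter-note beat duration = 60000 / 195 ms
Beats per measure (5/4) = 5
One measure = 5 × 60000 / 195 = 300000 / 195 ms
4 measures = 4 × 300000 / 195 = 1200000 / 195
= 6153.8 ms


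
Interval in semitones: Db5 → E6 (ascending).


Absolute semitone position = octave×12 + chromatic position
Db5: 5×12 + 1 = 61
E6: 6×12 + 4 = 76
Difference = 76 - 61 = 15
= 15 semitones


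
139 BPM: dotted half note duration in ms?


Let's work it out.
One quarter-note beat = 60000 / BPM = 60000 / 139 ms
Dotted half note = 3 × quarter note
Duration = 3 × 60000 / 139 = 180000 / 139
= 1295.0 ms


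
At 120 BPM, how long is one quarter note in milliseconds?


One quarter-note beat = 60000 / BPM = 60000 / 120 ms
Duration = 60000 / 120
= 500.0 ms


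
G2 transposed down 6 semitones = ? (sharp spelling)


Step by step:
G2: chromatic position 7 in octave 2 → absolute = 2×12 + 7 = 31
Transpose down 6: 31 - 6 = 25
25 = 2×12 + 1 → C# in octave 2
Result = C#2


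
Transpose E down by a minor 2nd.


minor 2nd: 2 letter names, 1 semitones
Letter: E - 1 → D
Pitch: E - 1 semitones, spelled as a D → D#
= D#


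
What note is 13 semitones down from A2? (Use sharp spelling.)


Working:
A2: chromatic position 9 in octave 2 → absolute = 2×12 + 9 = 33
Transpose down 13: 33 - 13 = 20
20 = 1×12 + 8 → G# in octave 1
Result = G#1


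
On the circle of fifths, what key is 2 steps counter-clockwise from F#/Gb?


Solution.
Each counter-clockwise step moves down a perfect 5th (= up a perfect 4th)
From F#/Gb: F#/Gb → B → E
= E


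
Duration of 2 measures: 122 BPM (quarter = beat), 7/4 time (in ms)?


Reasoning:
Quarter-note beat duration = 60000 / 122 ms
Beats per measure (7/4) = 7
One measure = 7 × 60000 / 122 = 420000 / 122 ms
2 measures = 2 × 420000 / 122 = 840000 / 122
= 6885.2 ms


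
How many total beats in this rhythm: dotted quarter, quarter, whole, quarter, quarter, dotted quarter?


Reasoning:
Beat values:
  dotted quarter = 1.5 beats
  quarter = 1 beat
  whole = 4 beats
  quarter = 1 beat
  quarter = 1 beat
  dotted quarter = 1.5 beats
Sum = 1.5 + 1 + 4 + 1 + 1 + 1.5
= 10 beats


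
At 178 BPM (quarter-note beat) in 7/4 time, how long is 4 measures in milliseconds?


Quarter-note beat duration = 60000 / 178 ms
Beats per measure (7/4) = 7
One measure = 7 × 60000 / 178 = 420000 / 178 ms
4 measures = 4 × 420000 / 178 = 1680000 / 178
= 9438.2 ms


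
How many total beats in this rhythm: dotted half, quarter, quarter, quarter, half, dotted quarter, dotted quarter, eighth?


Solution.
Beat values:
  dotted half = 3 beats
  quarter = 1 beat
  quarter = 1 beat
  quarter = 1 beat
  half = 2 beats
  dotted quarter = 1.5 beats
  dotted quarter = 1.5 beats
  eighth = 0.5 beats
Sum = 3 + 1 + 1 + 1 + 2 + 1.5 + 1.5 + 0.5
= 11.5 beats


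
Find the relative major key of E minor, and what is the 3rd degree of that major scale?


Reasoning:
The relative major shares the key signature and is a minor 3rd above the minor tonic
A minor 3rd above E is G
→ relative major of E minor is G major
G major scale: G A B C D E F#
= G major; 3rd degree = B


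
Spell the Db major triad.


Reasoning:
Major triad = root + major 3rd (4 semitones) + perfect 5th (7 semitones)
A triad on Db stacks thirds, so the chord tones use letter names D-F-A
Root: Db
Major 3rd above Db: F
Perfect 5th above Db: Ab
Chord = Db F Ab


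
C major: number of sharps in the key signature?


Sharp major keys follow the circle of fifths: C(0), G(1), D(2), A(3), E(4), B(5), F#(6), C#(7)
C major has 0 sharps
= 0 sharps


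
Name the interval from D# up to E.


Step by step:
Letter names: D → E spans 2 letter names → a 2nd
Semitones: D# → E = 1 half-step
A 2nd of 1 semitone is a minor 2nd
= minor 2nd


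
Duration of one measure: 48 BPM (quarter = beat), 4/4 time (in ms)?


Let's work it out.
Quarter-note beat duration = 60000 / 48 ms
Beats per measure (4/4) = 4
One measure = 4 × 60000 / 48 = 240000 / 48 ms
= 5000.0 ms


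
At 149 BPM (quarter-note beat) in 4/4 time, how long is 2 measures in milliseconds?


Quarter-note beat duration = 60000 / 149 ms
Beats per measure (4/4) = 4
One measure = 4 × 60000 / 149 = 240000 / 149 ms
2 measures = 2 × 240000 / 149 = 480000 / 149
= 3221.5 ms


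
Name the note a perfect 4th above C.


Solution.
A 4th spans 4 letter names, so from C we land on F
A perfect 4th = 5 semitones above C
Spell F at that pitch: F
= F


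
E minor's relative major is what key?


Working:
The relative major shares the key signature and is a minor 3rd above the minor tonic
A minor 3rd above E is G
→ relative major of E minor is G major
= G major


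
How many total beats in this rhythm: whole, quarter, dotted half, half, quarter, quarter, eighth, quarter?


Step by step:
Beat values:
  whole = 4 beats
  quarter = 1 beat
  dotted half = 3 beats
  half = 2 beats
  quarter = 1 beat
  quarter = 1 beat
  eighth = 0.5 beats
  quarter = 1 beat
Sum = 4 + 1 + 3 + 2 + 1 + 1 + 0.5 + 1
= 13.5 beats


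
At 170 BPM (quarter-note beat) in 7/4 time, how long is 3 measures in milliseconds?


Working:
Quarter-note beat duration = 60000 / 170 ms
Beats per measure (7/4) = 7
One measure = 7 × 60000 / 170 = 420000 / 170 ms
3 measures = 3 × 420000 / 170 = 1260000 / 170
= 7411.8 ms


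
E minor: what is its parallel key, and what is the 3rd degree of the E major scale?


Reasoning:
Parallel keys share the same tonic but differ in mode
E minor → parallel is E major
E major scale: E F# G# A B C# D#
= E major; 3rd degree = G#


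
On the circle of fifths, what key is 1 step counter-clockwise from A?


Each counter-clockwise step moves down a perfect 5th (= up a perfect 4th)
From A: A → D
= D


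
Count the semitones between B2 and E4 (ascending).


Solution.
Absolute semitone position = octave×12 + chromatic position
B2: 2×12 + 11 = 35
E4: 4×12 + 4 = 52
Difference = 52 - 35 = 17
= 17 semitones


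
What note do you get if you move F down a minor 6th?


Solution.
minor 6th: 6 letter names, 8 semitones
Letter: F - 5 → A
Pitch: F - 8 semitones, spelled as an A → A
= A


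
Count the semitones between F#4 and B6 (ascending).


Solution.
Absolute semitone position = octave×12 + chromatic position
F#4: 4×12 + 6 = 54
B6: 6×12 + 11 = 83
Difference = 83 - 54 = 29
= 29 semitones


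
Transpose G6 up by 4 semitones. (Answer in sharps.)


G6: chromatic position 7 in octave 6 → absolute = 6×12 + 7 = 79
Transpose up 4: 79 + 4 = 83
83 = 6×12 + 11 → B in octave 6
Result = B6


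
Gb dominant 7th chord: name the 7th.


Working:
Dominant 7th chord = root + major 3rd + perfect 5th + minor 7th
Seventh chords stack in thirds, so the letter names are G-B-D-F
Root: Gb
Major 3rd above Gb: Bb
Perfect 5th above Gb: Db
Minor 7th above Gb: Fb
The 7th = Fb


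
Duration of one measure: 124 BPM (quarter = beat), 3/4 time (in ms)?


Reasoning:
Quarter-note beat duration = 60000 / 124 ms
Beats per measure (3/4) = 3
One measure = 3 × 60000 / 124 = 180000 / 124 ms
= 1451.6 ms


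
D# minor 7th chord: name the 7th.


Let's work it out.
Minor 7th chord = root + minor 3rd + perfect 5th + minor 7th
Seventh chords stack in thirds, so the letter names are D-F-A-C
Root: D#
Minor 3rd above D#: F#
Perfect 5th above D#: A#
Minor 7th above D#: C#
The 7th = C#


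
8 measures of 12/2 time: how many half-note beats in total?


Solution.
Time signature 12/2: the bottom number 2 means the half note gets one count
The top number 12 means 12 half-note beats per measure
Total = 12 × 8 measures
= 96 half-note beats


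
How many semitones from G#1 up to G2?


Step by step:
Absolute semitone position = octave×12 + chromatic position
G#1: 1×12 + 8 = 20
G2: 2×12 + 7 = 31
Difference = 31 - 20 = 11
= 11 semitones


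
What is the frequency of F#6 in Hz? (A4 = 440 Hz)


Step by step:
f = 440 × 2^(n/12) where n = semitones from A4
F#6: 21 semitones from A4
f = 440 × 2^(21/12)
f = 1479.98 Hz


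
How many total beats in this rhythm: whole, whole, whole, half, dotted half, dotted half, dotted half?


Reasoning:
Beat values:
  whole = 4 beats
  whole = 4 beats
  whole = 4 beats
  half = 2 beats
  dotted half = 3 beats
  dotted half = 3 beats
  dotted half = 3 beats
Sum = 4 + 4 + 4 + 2 + 3 + 3 + 3
= 23 beats


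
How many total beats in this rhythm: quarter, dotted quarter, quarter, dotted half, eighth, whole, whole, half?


Solution.
Beat values:
  quarter = 1 beat
  dotted quarter = 1.5 beats
  quarter = 1 beat
  dotted half = 3 beats
  eighth = 0.5 beats
  whole = 4 beats
  whole = 4 beats
  half = 2 beats
Sum = 1 + 1.5 + 1 + 3 + 0.5 + 4 + 4 + 2
= 17 beats


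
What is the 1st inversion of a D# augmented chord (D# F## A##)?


Solution.
Root position: D# F## A##
1st inversion: move root up an octave
Bass note: F##
Notes (bottom to top) = F## A## D#


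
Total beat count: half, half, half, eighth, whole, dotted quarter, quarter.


Working:
Beat values:
  half = 2 beats
  half = 2 beats
  half = 2 beats
  eighth = 0.5 beats
  whole = 4 beats
  dotted quarter = 1.5 beats
  quarter = 1 beat
Sum = 2 + 2 + 2 + 0.5 + 4 + 1.5 + 1
= 13 beats


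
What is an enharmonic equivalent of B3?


Step by step:
Enharmonic notes sound the same pitch but are spelled with different letter names
B and A## name the same pitch class
= A##3


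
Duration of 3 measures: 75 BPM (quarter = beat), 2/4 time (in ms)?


Quarter-note beat duration = 60000 / 75 ms
Beats per measure (2/4) = 2
One measure = 2 × 60000 / 75 = 120000 / 75 ms
3 measures = 3 × 120000 / 75 = 360000 / 75
= 4800.0 ms


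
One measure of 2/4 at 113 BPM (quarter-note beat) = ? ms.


Let's work it out.
Quarter-note beat duration = 60000 / 113 ms
Beats per measure (2/4) = 2
One measure = 2 × 60000 / 113 = 120000 / 113 ms
= 1061.9 ms


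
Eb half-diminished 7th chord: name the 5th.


Let's work it out.
Half-diminished 7th chord = root + minor 3rd + diminished 5th + minor 7th
Seventh chords stack in thirds, so the letter names are E-G-B-D
Root: Eb
Minor 3rd above Eb: Gb
Diminished 5th above Eb: Bbb
Minor 7th above Eb: Db
The 5th = Bbb


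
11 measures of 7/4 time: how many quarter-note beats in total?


Working:
Time signature 7/4: the bottom number 4 means the quarter note gets one count
The top number 7 means 7 quarter-note beats per measure
Total = 7 × 11 measures
= 77 quarter-note beats


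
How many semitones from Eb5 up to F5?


Solution.
Absolute semitone position = octave×12 + chromatic position
Eb5: 5×12 + 3 = 63
F5: 5×12 + 5 = 65
Difference = 65 - 63 = 2
= 2 semitones


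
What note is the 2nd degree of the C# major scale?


Step by step:
Major scale pattern: W-W-H-W-W-W-H (2-2-1-2-2-2-1 semitones)
Starting from C#:
  C# + 2 semitones → D#
  D# + 2 semitones → E#
  E# + 1 semitone → F#
  F# + 2 semitones → G#
  G# + 2 semitones → A#
  A# + 2 semitones → B#
  B# + 1 semitone → C#
Scale: C# D# E# F# G# A# B#
Degree 2 = D#


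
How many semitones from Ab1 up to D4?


Reasoning:
Absolute semitone position = octave×12 + chromatic position
Ab1: 1×12 + 8 = 20
D4: 4×12 + 2 = 50
Difference = 50 - 20 = 30
= 30 semitones


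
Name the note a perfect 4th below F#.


Step by step:
A 4th spans 4 letter names, so from F we land on C
A perfect 4th = 5 semitones below F#
Spell C at that pitch: C#
= C#


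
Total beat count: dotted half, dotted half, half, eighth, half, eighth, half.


Let's work it out.
Beat values:
  dotted half = 3 beats
  dotted half = 3 beats
  half = 2 beats
  eighth = 0.5 beats
  half = 2 beats
  eighth = 0.5 beats
  half = 2 beats
Sum = 3 + 3 + 2 + 0.5 + 2 + 0.5 + 2
= 13 beats


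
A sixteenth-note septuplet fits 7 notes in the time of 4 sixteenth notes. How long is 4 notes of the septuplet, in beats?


Reasoning:
Septuplet: 7 notes occupy the space of 4 sixteenth notes
Space = 4 × 1/4 = 1 beat
Each septuplet note = 1 / 7 = 1/7 beats
4 notes = 4 × 1/7 = 4/7
= 4/7 beats


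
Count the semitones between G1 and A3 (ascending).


Let's work it out.
Absolute semitone position = octave×12 + chromatic position
G1: 1×12 + 7 = 19
A3: 3×12 + 9 = 45
Difference = 45 - 19 = 26
= 26 semitones


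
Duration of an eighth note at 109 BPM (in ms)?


One quarter-note beat = 60000 / BPM = 60000 / 109 ms
Eighth note = 1/2 × quarter note
Duration = 1/2 × 60000 / 109 = 30000 / 109
= 275.2 ms


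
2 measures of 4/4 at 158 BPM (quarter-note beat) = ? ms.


Solution.
Quarter-note beat duration = 60000 / 158 ms
Beats per measure (4/4) = 4
One measure = 4 × 60000 / 158 = 240000 / 158 ms
2 measures = 2 × 240000 / 158 = 480000 / 158
= 3038.0 ms


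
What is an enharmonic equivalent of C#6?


Enharmonic notes sound the same pitch but are spelled with different letter names
C# and Db name the same pitch class
= Db6


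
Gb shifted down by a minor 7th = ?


Solution.
minor 7th: 7 letter names, 10 semitones
Letter: G - 6 → A
Pitch: Gb - 10 semitones, spelled as an A → Ab
= Ab


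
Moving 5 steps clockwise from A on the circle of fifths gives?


Each clockwise step on the circle of fifths moves up a perfect 5th
From A: A → E → B → F#/Gb → Db → Ab
= Ab


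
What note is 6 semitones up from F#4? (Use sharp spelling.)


Reasoning:
F#4: chromatic position 6 in octave 4 → absolute = 4×12 + 6 = 54
Transpose up 6: 54 + 6 = 60
60 = 5×12 + 0 → C in octave 5
Result = C5


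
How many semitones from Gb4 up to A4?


Working:
Absolute semitone position = octave×12 + chromatic position
Gb4: 4×12 + 6 = 54
A4: 4×12 + 9 = 57
Difference = 57 - 54 = 3
= 3 semitones


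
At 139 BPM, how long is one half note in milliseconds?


Reasoning:
One quarter-note beat = 60000 / BPM = 60000 / 139 ms
Half note = 2 × quarter note
Duration = 2 × 60000 / 139 = 120000 / 139
= 863.3 ms


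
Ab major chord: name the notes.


Major triad = root + major 3rd (4 semitones) + perfect 5th (7 semitones)
A triad on Ab stacks thirds, so the chord tones use letter names A-C-E
Root: Ab
Major 3rd above Ab: C
Perfect 5th above Ab: Eb
Chord = Ab C Eb


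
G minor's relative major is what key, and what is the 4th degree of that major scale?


The relative major shares the key signature and is a minor 3rd above the minor tonic
A minor 3rd above G is Bb
→ relative major of G minor is Bb major
Bb major scale: Bb C D Eb F G A
= Bb major; 4th degree = Eb


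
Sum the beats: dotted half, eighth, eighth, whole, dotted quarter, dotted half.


Solution.
Beat values:
  dotted half = 3 beats
  eighth = 0.5 beats
  eighth = 0.5 beats
  whole = 4 beats
  dotted quarter = 1.5 beats
  dotted half = 3 beats
Sum = 3 + 0.5 + 0.5 + 4 + 1.5 + 3
= 12.5 beats


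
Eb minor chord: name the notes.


Let's work it out.
Minor triad = root + minor 3rd (3 semitones) + perfect 5th (7 semitones)
A triad on Eb stacks thirds, so the chord tones use letter names E-G-B
Root: Eb
Minor 3rd above Eb: Gb
Perfect 5th above Eb: Bb
Chord = Eb Gb Bb


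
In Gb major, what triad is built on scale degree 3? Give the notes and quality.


Let's work it out.
Gb major scale: Gb Ab Bb Cb Db Eb F
Diatonic triad on degree 3 stacks scale notes 3, 5, 7: Bb Db F
Bb→Db = 3 semitones; Bb→F = 7 semitones → minor triad
= Bb Db F (minor)


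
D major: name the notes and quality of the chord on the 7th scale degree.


Step by step:
D major scale: D E F# G A B C#
Diatonic triad on degree 7 stacks scale notes 7, 2, 4: C# E G
C#→E = 3 semitones; C#→G = 6 semitones → diminished triad
= C# E G (diminished)


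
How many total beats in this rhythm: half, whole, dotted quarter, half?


Beat values:
  half = 2 beats
  whole = 4 beats
  dotted quarter = 1.5 beats
  half = 2 beats
Sum = 2 + 4 + 1.5 + 2
= 9.5 beats


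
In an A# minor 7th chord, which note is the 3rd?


Let's work it out.
Minor 7th chord = root + minor 3rd + perfect 5th + minor 7th
Seventh chords stack in thirds, so the letter names are A-C-E-G
Root: A#
Minor 3rd above A#: C#
Perfect 5th above A#: E#
Minor 7th above A#: G#
The 3rd = C#


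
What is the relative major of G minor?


Working:
The relative major shares the key signature and is a minor 3rd above the minor tonic
A minor 3rd above G is Bb
→ relative major of G minor is Bb major
= Bb major


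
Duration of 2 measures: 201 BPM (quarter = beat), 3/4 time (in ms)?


Working:
Quarter-note beat duration = 60000 / 201 ms
Beats per measure (3/4) = 3
One measure = 3 × 60000 / 201 = 180000 / 201 ms
2 measures = 2 × 180000 / 201 = 360000 / 201
= 1791.0 ms


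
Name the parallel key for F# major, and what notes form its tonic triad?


Parallel keys share the same tonic but differ in mode
F# major → parallel is F# minor
Tonic triad of F# minor = F# A C#
= F# minor; triad = F# A C#


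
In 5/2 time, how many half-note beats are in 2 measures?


Working:
Time signature 5/2: the bottom number 2 means the half note gets one count
The top number 5 means 5 half-note beats per measure
Total = 5 × 2 measures
= 10 half-note beats


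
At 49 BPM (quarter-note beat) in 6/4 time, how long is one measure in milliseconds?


Step by step:
Quarter-note beat duration = 60000 / 49 ms
Beats per measure (6/4) = 6
One measure = 6 × 60000 / 49 = 360000 / 49 ms
= 7346.9 ms


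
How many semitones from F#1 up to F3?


Absolute semitone position = octave×12 + chromatic position
F#1: 1×12 + 6 = 18
F3: 3×12 + 5 = 41
Difference = 41 - 18 = 23
= 23 semitones


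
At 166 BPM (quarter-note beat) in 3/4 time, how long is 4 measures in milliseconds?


Working:
Quarter-note beat duration = 60000 / 166 ms
Beats per measure (3/4) = 3
One measure = 3 × 60000 / 166 = 180000 / 166 ms
4 measures = 4 × 180000 / 166 = 720000 / 166
= 4337.3 ms


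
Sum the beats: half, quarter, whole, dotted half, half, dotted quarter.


Working:
Beat values:
  half = 2 beats
  quarter = 1 beat
  whole = 4 beats
  dotted half = 3 beats
  half = 2 beats
  dotted quarter = 1.5 beats
Sum = 2 + 1 + 4 + 3 + 2 + 1.5
= 13.5 beats


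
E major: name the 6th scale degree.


Major scale pattern: W-W-H-W-W-W-H (2-2-1-2-2-2-1 semitones)
Starting from E:
  E + 2 semitones → F#
  F# + 2 semitones → G#
  G# + 1 semitone → A
  A + 2 semitones → B
  B + 2 semitones → C#
  C# + 2 semitones → D#
  D# + 1 semitone → E
Scale: E F# G# A B C# D#
Degree 6 = C#


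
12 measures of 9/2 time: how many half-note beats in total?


Time signature 9/2: the bottom number 2 means the half note gets one count
The top number 9 means 9 half-note beats per measure
Total = 9 × 12 measures
= 108 half-note beats


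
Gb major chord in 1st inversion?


Reasoning:
Root position: Gb Bb Db
1st inversion: move root up an octave
Bass note: Bb
Notes (bottom to top) = Bb Db Gb


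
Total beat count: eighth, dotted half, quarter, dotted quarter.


Let's work it out.
Beat values:
  eighth = 0.5 beats
  dotted half = 3 beats
  quarter = 1 beat
  dotted quarter = 1.5 beats
Sum = 0.5 + 3 + 1 + 1.5
= 6 beats


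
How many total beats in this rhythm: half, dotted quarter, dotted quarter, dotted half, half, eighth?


Step by step:
Beat values:
  half = 2 beats
  dotted quarter = 1.5 beats
  dotted quarter = 1.5 beats
  dotted half = 3 beats
  half = 2 beats
  eighth = 0.5 beats
Sum = 2 + 1.5 + 1.5 + 3 + 2 + 0.5
= 10.5 beats


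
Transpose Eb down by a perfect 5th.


Working:
perfect 5th: 5 letter names, 7 semitones
Letter: E - 4 → A
Pitch: Eb - 7 semitones, spelled as an A → Ab
= Ab


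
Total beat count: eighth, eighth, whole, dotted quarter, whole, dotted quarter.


Let's work it out.
Beat values:
  eighth = 0.5 beats
  eighth = 0.5 beats
  whole = 4 beats
  dotted quarter = 1.5 beats
  whole = 4 beats
  dotted quarter = 1.5 beats
Sum = 0.5 + 0.5 + 4 + 1.5 + 4 + 1.5
= 12 beats


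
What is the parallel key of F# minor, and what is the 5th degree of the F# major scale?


Parallel keys share the same tonic but differ in mode
F# minor → parallel is F# major
F# major scale: F# G# A# B C# D# E#
= F# major; 5th degree = C#


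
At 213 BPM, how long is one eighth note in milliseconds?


Reasoning:
One quarter-note beat = 60000 / BPM = 60000 / 213 ms
Eighth note = 1/2 × quarter note
Duration = 1/2 × 60000 / 213 = 30000 / 213
= 140.8 ms


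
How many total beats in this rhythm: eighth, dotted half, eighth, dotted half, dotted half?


Let's work it out.
Beat values:
  eighth = 0.5 beats
  dotted half = 3 beats
  eighth = 0.5 beats
  dotted half = 3 beats
  dotted half = 3 beats
Sum = 0.5 + 3 + 0.5 + 3 + 3
= 10 beats


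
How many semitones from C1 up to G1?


Absolute semitone position = octave×12 + chromatic position
C1: 1×12 + 0 = 12
G1: 1×12 + 7 = 19
Difference = 19 - 12 = 7
= 7 semitones


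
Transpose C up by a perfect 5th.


Let's work it out.
perfect 5th: 5 letter names, 7 semitones
Letter: C + 4 → G
Pitch: C + 7 semitones, spelled as a G → G
= G


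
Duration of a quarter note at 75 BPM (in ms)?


One quarter-note beat = 60000 / BPM = 60000 / 75 ms
Duration = 60000 / 75
= 800.0 ms


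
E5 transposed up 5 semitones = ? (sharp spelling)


Step by step:
E5: chromatic position 4 in octave 5 → absolute = 5×12 + 4 = 64
Transpose up 5: 64 + 5 = 69
69 = 5×12 + 9 → A in octave 5
Result = A5


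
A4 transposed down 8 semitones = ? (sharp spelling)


Solution.
A4: chromatic position 9 in octave 4 → absolute = 4×12 + 9 = 57
Transpose down 8: 57 - 8 = 49
49 = 4×12 + 1 → C# in octave 4
Result = C#4


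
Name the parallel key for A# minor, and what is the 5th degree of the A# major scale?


Parallel keys share the same tonic but differ in mode
A# minor → parallel is A# major
A# major scale: A# B# C## D# E# F## G##
= A# major; 5th degree = E#


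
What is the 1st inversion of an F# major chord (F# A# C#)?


Solution.
Root position: F# A# C#
1st inversion: move root up an octave
Bass note: A#
Notes (bottom to top) = A# C# F#


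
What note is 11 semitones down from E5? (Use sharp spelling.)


Solution.
E5: chromatic position 4 in octave 5 → absolute = 5×12 + 4 = 64
Transpose down 11: 64 - 11 = 53
53 = 4×12 + 5 → F in octave 4
Result = F4


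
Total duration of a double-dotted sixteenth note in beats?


Base sixteenth note = 1/4 beats
Dot 1 adds half the previous value: +1/8
Dot 2 adds half the previous value: +1/16
One double-dotted sixteenth = 1/4 + 1/8 + 1/16 = 7/16
= 7/16 beats


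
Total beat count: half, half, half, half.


Let's work it out.
Beat values:
  half = 2 beats
  half = 2 beats
  half = 2 beats
  half = 2 beats
Sum = 2 + 2 + 2 + 2
= 8 beats


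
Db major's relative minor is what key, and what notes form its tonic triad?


Solution.
The relative minor shares the major's key signature and starts on its 6th degree
6th degree = a major 6th above the tonic; a major 6th above Db is Bb
→ relative minor of Db major is Bb minor
Tonic triad of Bb minor = root + minor 3rd + perfect 5th = Bb Db F
= Bb minor; triad = Bb Db F


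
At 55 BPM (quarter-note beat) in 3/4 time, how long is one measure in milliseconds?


Quarter-note beat duration = 60000 / 55 ms
Beats per measure (3/4) = 3
One measure = 3 × 60000 / 55 = 180000 / 55 ms
= 3272.7 ms


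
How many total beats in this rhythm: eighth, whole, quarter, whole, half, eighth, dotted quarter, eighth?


Beat values:
  eighth = 0.5 beats
  whole = 4 beats
  quarter = 1 beat
  whole = 4 beats
  half = 2 beats
  eighth = 0.5 beats
  dotted quarter = 1.5 beats
  eighth = 0.5 beats
Sum = 0.5 + 4 + 1 + 4 + 2 + 0.5 + 1.5 + 0.5
= 14 beats


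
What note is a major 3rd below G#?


Reasoning:
A 3rd spans 3 letter names, so from G we land on E
A major 3rd = 4 semitones below G#
Spell E at that pitch: E
= E


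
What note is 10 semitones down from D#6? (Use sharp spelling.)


Solution.
D#6: chromatic position 3 in octave 6 → absolute = 6×12 + 3 = 75
Transpose down 10: 75 - 10 = 65
65 = 5×12 + 5 → F in octave 5
Result = F5


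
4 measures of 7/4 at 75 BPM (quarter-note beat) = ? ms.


Let's work it out.
Quarter-note beat duration = 60000 / 75 ms
Beats per measure (7/4) = 7
One measure = 7 × 60000 / 75 = 420000 / 75 ms
4 measures = 4 × 420000 / 75 = 1680000 / 75
= 22400.0 ms


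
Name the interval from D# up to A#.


Letter names: D → A spans 5 letter names → a 5th
Semitones: D# → A# = 7 half-steps
A 5th of 7 semitones is a perfect 5th
= perfect 5th


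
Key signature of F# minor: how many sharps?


Let's work it out.
Sharp minor keys follow the circle of fifths: A(0), E(1), B(2), F#(3), C#(4), G#(5), D#(6), A#(7)
F# minor has 3 sharps
Order of sharps: F# C# G# D# A# E# B# → first 3: F#, C#, G#
= 3 sharps


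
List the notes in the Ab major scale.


Solution.
Major scale pattern: W-W-H-W-W-W-H (2-2-1-2-2-2-1 semitones)
Starting from Ab:
  Ab + 2 semitones → Bb
  Bb + 2 semitones → C
  C + 1 semitone → Db
  Db + 2 semitones → Eb
  Eb + 2 semitones → F
  F + 2 semitones → G
  G + 1 semitone → Ab
Scale = Ab Bb C Db Eb F G


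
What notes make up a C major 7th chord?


Step by step:
Major 7th chord = root + major 3rd + perfect 5th + major 7th
Seventh chords stack in thirds, so the letter names are C-E-G-B
Root: C
Major 3rd above C: E
Perfect 5th above C: G
Major 7th above C: B
Chord = C E G B


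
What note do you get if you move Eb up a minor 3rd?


Reasoning:
minor 3rd: 3 letter names, 3 semitones
Letter: E + 2 → G
Pitch: Eb + 3 semitones, spelled as a G → Gb
= Gb


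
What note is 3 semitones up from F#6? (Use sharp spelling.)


F#6: chromatic position 6 in octave 6 → absolute = 6×12 + 6 = 78
Transpose up 3: 78 + 3 = 81
81 = 6×12 + 9 → A in octave 6
Result = A6


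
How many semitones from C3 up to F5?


Step by step:
Absolute semitone position = octave×12 + chromatic position
C3: 3×12 + 0 = 36
F5: 5×12 + 5 = 65
Difference = 65 - 36 = 29
= 29 semitones


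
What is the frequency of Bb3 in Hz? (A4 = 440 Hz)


Reasoning:
f = 440 × 2^(n/12) where n = semitones from A4
Bb3: -11 semitones from A4
f = 440 × 2^(-11/12)
f = 233.08 Hz


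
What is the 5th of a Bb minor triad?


Minor triad = root + minor 3rd (3 semitones) + perfect 5th (7 semitones)
A triad on Bb stacks thirds, so the chord tones use letter names B-D-F
Root: Bb
Minor 3rd above Bb: Db
Perfect 5th above Bb: F
The 5th = F


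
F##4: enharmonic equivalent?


Reasoning:
Enharmonic notes sound the same pitch but are spelled with different letter names
F## and G name the same pitch class
= G4


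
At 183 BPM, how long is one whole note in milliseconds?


Solution.
One quarter-note beat = 60000 / BPM = 60000 / 183 ms
Whole note = 4 × quarter note
Duration = 4 × 60000 / 183 = 240000 / 183
= 1311.5 ms


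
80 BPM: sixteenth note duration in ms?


One quarter-note beat = 60000 / BPM = 60000 / 80 ms
Sixteenth note = 1/4 × quarter note
Duration = 1/4 × 60000 / 80 = 15000 / 80
= 187.5 ms


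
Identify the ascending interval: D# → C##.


Step by step:
Letter names: D → C spans 7 letter names → a 7th
Semitones: D# → C## = 11 half-steps
A 7th of 11 semitones is a major 7th
= major 7th


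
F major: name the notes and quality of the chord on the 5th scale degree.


Let's work it out.
F major scale: F G A Bb C D E
Diatonic triad on degree 5 stacks scale notes 5, 7, 2: C E G
C→E = 4 semitones; C→G = 7 semitones → major triad
= C E G (major)


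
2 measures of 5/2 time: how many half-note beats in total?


Time signature 5/2: the bottom number 2 means the half note gets one count
The top number 5 means 5 half-note beats per measure
Total = 5 × 2 measures
= 10 half-note beats


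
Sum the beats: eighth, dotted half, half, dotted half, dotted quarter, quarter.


Let's work it out.
Beat values:
  eighth = 0.5 beats
  dotted half = 3 beats
  half = 2 beats
  dotted half = 3 beats
  dotted quarter = 1.5 beats
  quarter = 1 beat
Sum = 0.5 + 3 + 2 + 3 + 1.5 + 1
= 11 beats


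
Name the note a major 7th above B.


A 7th spans 7 letter names, so from B we land on A
A major 7th = 11 semitones above B
Spell A at that pitch: A#
= A#


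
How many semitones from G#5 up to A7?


Solution.
Absolute semitone position = octave×12 + chromatic position
G#5: 5×12 + 8 = 68
A7: 7×12 + 9 = 93
Difference = 93 - 68 = 25
= 25 semitones


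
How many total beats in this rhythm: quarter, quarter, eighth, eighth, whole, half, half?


Solution.
Beat values:
  quarter = 1 beat
  quarter = 1 beat
  eighth = 0.5 beats
  eighth = 0.5 beats
  whole = 4 beats
  half = 2 beats
  half = 2 beats
Sum = 1 + 1 + 0.5 + 0.5 + 4 + 2 + 2
= 11 beats


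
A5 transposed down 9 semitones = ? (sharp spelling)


A5: chromatic position 9 in octave 5 → absolute = 5×12 + 9 = 69
Transpose down 9: 69 - 9 = 60
60 = 5×12 + 0 → C in octave 5
Result = C5


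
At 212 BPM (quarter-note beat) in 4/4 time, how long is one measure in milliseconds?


Let's work it out.
Quarter-note beat duration = 60000 / 212 ms
Beats per measure (4/4) = 4
One measure = 4 × 60000 / 212 = 240000 / 212 ms
= 1132.1 ms


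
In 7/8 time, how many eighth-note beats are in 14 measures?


Working:
Time signature 7/8: the bottom number 8 means the eighth note gets one count
The top number 7 means 7 eighth-note beats per measure
Total = 7 × 14 measures
= 98 eighth-note beats


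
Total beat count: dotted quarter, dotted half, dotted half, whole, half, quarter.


Working:
Beat values:
  dotted quarter = 1.5 beats
  dotted half = 3 beats
  dotted half = 3 beats
  whole = 4 beats
  half = 2 beats
  quarter = 1 beat
Sum = 1.5 + 3 + 3 + 4 + 2 + 1
= 14.5 beats


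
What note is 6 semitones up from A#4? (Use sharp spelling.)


Solution.
A#4: chromatic position 10 in octave 4 → absolute = 4×12 + 10 = 58
Transpose up 6: 58 + 6 = 64
64 = 5×12 + 4 → E in octave 5
Result = E5


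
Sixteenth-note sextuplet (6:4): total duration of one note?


Sextuplet: 6 notes occupy the space of 4 sixteenth notes
Space = 4 × 1/4 = 1 beat
Each sextuplet note = 1 / 6 = 1/6 beats
= 1/6 beats


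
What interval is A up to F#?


Reasoning:
Letter names: A → F spans 6 letter names → a 6th
Semitones: A → F# = 9 half-steps
A 6th of 9 semitones is a major 6th
= major 6th


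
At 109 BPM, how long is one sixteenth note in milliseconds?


Let's work it out.
One quarter-note beat = 60000 / BPM = 60000 / 109 ms
Sixteenth note = 1/4 × quarter note
Duration = 1/4 × 60000 / 109 = 15000 / 109
= 137.6 ms


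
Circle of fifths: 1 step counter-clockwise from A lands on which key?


Step by step:
Each counter-clockwise step moves down a perfect 5th (= up a perfect 4th)
From A: A → D
= D


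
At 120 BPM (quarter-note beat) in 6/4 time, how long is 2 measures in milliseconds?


Let's work it out.
Quarter-note beat duration = 60000 / 120 ms
Beats per measure (6/4) = 6
One measure = 6 × 60000 / 120 = 360000 / 120 ms
2 measures = 2 × 360000 / 120 = 720000 / 120
= 6000.0 ms


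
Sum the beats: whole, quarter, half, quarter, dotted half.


Reasoning:
Beat values:
  whole = 4 beats
  quarter = 1 beat
  half = 2 beats
  quarter = 1 beat
  dotted half = 3 beats
Sum = 4 + 1 + 2 + 1 + 3
= 11 beats


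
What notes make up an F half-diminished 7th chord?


Reasoning:
Half-diminished 7th chord = root + minor 3rd + diminished 5th + minor 7th
Seventh chords stack in thirds, so the letter names are F-A-C-E
Root: F
Minor 3rd above F: Ab
Diminished 5th above F: Cb
Minor 7th above F: Eb
Chord = F Ab Cb Eb


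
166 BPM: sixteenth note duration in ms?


Reasoning:
One quarter-note beat = 60000 / BPM = 60000 / 166 ms
Sixteenth note = 1/4 × quarter note
Duration = 1/4 × 60000 / 166 = 15000 / 166
= 90.4 ms


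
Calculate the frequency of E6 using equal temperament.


f = 440 × 2^(n/12) where n = semitones from A4
E6: 19 semitones from A4
f = 440 × 2^(19/12)
f = 1318.51 Hz


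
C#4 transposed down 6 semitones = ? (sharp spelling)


Solution.
C#4: chromatic position 1 in octave 4 → absolute = 4×12 + 1 = 49
Transpose down 6: 49 - 6 = 43
43 = 3×12 + 7 → G in octave 3
Result = G3


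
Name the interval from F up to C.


Let's work it out.
Letter names: F → C spans 5 letter names → a 5th
Semitones: F → C = 7 half-steps
A 5th of 7 semitones is a perfect 5th
= perfect 5th


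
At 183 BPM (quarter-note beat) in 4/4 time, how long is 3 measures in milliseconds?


Quarter-note beat duration = 60000 / 183 ms
Beats per measure (4/4) = 4
One measure = 4 × 60000 / 183 = 240000 / 183 ms
3 measures = 3 × 240000 / 183 = 720000 / 183
= 3934.4 ms


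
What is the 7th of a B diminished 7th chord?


Solution.
Diminished 7th chord = root + minor 3rd + diminished 5th + diminished 7th
Seventh chords stack in thirds, so the letter names are B-D-F-A
Root: B
Minor 3rd above B: D
Diminished 5th above B: F
Diminished 7th above B: Ab
The 7th = Ab


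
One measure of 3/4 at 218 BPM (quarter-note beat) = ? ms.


Reasoning:
Quarter-note beat duration = 60000 / 218 ms
Beats per measure (3/4) = 3
One measure = 3 × 60000 / 218 = 180000 / 218 ms
= 825.7 ms


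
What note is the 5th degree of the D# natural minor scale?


Let's work it out.
Natural minor scale pattern: W-H-W-W-H-W-W (2-1-2-2-1-2-2 semitones)
Starting from D#:
  D# + 2 semitones → E#
  E# + 1 semitone → F#
  F# + 2 semitones → G#
  G# + 2 semitones → A#
  A# + 1 semitone → B
  B + 2 semitones → C#
  C# + 2 semitones → D#
Scale: D# E# F# G# A# B C#
Degree 5 = A#


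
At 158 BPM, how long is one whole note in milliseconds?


One quarter-note beat = 60000 / BPM = 60000 / 158 ms
Whole note = 4 × quarter note
Duration = 4 × 60000 / 158 = 240000 / 158
= 1519.0 ms


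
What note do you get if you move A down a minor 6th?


Working:
minor 6th: 6 letter names, 8 semitones
Letter: A - 5 → C
Pitch: A - 8 semitones, spelled as a C → C#
= C#


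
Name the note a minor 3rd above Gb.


A 3rd spans 3 letter names, so from G we land on B
A minor 3rd = 3 semitones above Gb
Spell B at that pitch: Bbb
= Bbb


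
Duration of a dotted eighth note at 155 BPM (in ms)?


Solution.
One quarter-note beat = 60000 / BPM = 60000 / 155 ms
Dotted eighth note = 3/4 × quarter note
Duration = 3/4 × 60000 / 155 = 45000 / 155
= 290.3 ms


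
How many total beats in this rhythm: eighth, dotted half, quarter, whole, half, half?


Working:
Beat values:
  eighth = 0.5 beats
  dotted half = 3 beats
  quarter = 1 beat
  whole = 4 beats
  half = 2 beats
  half = 2 beats
Sum = 0.5 + 3 + 1 + 4 + 2 + 2
= 12.5 beats


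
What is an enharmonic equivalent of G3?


Let's work it out.
Enharmonic notes sound the same pitch but are spelled with different letter names
G and F## name the same pitch class
= F##3


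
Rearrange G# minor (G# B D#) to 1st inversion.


Let's work it out.
Root position: G# B D#
1st inversion: move root up an octave
Bass note: B
Notes (bottom to top) = B D# G#


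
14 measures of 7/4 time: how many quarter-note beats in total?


Working:
Time signature 7/4: the bottom number 4 means the quarter note gets one count
The top number 7 means 7 quarter-note beats per measure
Total = 7 × 14 measures
= 98 quarter-note beats


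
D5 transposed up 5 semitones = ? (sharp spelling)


Solution.
D5: chromatic position 2 in octave 5 → absolute = 5×12 + 2 = 62
Transpose up 5: 62 + 5 = 67
67 = 5×12 + 7 → G in octave 5
Result = G5


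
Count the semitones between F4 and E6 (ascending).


Reasoning:
Absolute semitone position = octave×12 + chromatic position
F4: 4×12 + 5 = 53
E6: 6×12 + 4 = 76
Difference = 76 - 53 = 23
= 23 semitones


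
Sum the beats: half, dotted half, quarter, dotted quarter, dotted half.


Let's work it out.
Beat values:
  half = 2 beats
  dotted half = 3 beats
  quarter = 1 beat
  dotted quarter = 1.5 beats
  dotted half = 3 beats
Sum = 2 + 3 + 1 + 1.5 + 3
= 10.5 beats


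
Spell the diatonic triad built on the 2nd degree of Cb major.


Solution.
Cb major scale: Cb Db Eb Fb Gb Ab Bb
Diatonic triad on degree 2 stacks scale notes 2, 4, 6: Db Fb Ab
Db→Fb = 3 semitones; Db→Ab = 7 semitones → minor triad
= Db Fb Ab (minor)


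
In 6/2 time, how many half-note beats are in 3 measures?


Let's work it out.
Time signature 6/2: the bottom number 2 means the half note gets one count
The top number 6 means 6 half-note beats per measure
Total = 6 × 3 measures
= 18 half-note beats


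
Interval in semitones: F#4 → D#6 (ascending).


Absolute semitone position = octave×12 + chromatic position
F#4: 4×12 + 6 = 54
D#6: 6×12 + 3 = 75
Difference = 75 - 54 = 21
= 21 semitones
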